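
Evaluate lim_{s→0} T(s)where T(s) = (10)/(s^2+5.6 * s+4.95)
DC gain = T(0) = num(0)/den(0) = 10/4.95 = 2.02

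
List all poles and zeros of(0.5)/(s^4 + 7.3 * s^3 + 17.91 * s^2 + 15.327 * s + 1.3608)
Set denominator = 0: s^4 + 7.3*s^3 + 17.91*s^2 + 15.327*s + 1.3608 = (s + 2.1)(s + 2.7)(s + 2.4)(s + 0.1) = 0 → Poles: -0.1, -2.1, -2.4, -2.7
Numerator is a nonzero constant (0.5) → Zeros: none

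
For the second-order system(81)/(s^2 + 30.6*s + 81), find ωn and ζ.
Standard form: ωn²/(s²+2ζωn·s+ωn²).
const=81=ωn² → ωn=9, s coeff=30.6=2ζωn → ζ=1.7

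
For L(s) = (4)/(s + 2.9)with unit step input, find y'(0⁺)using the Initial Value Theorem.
IVT: y'(0⁺) = lim_{s→∞} s²·Y(s) = lim_{s→∞} s·L(s).
deg(num) = 0, deg(den) = 1, relative degree = 1, so s·L(s) → (leading num)/(leading den) = 4/1 = 4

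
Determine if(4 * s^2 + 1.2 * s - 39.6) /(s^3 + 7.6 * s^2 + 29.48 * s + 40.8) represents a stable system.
Denominator: s^3 + 7.6*s^2 + 29.48*s + 40.8 = (s + 2.4)(s^2 + 5.2*s + 17). Poles: -2.4, -2.6 + 3.2j, -2.6 - 3.2j. All Re(p)<0: Yes (stable)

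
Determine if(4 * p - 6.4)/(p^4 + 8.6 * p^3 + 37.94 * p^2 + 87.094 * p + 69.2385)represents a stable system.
Denominator: p^4 + 8.6*p^3 + 37.94*p^2 + 87.094*p + 69.2385 = (p + 3.1)(p + 1.5)(p^2 + 4*p + 14.89). Poles: -1.5, -2 + 3.3j, -2 - 3.3j, -3.1. All Re(p)<0: Yes (stable)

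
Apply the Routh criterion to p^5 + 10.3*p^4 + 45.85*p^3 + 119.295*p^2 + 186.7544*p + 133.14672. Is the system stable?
Routh array:
p^5: [1, 45.85, 186.7544]; p^4: [10.3, 119.295, 133.14672]; p^3: [34.268, 173.828]; p^2: [67.0473, 133.14672]; p^1: [105.776]; p^0: [133.14672]
First column: [1, 10.3, 34.268, 67.0473, 105.776, 133.14672]. Sign changes = 0.
Yes, stable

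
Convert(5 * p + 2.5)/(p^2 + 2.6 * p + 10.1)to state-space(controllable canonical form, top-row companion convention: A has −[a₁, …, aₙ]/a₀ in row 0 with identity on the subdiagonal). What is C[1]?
Reachable canonical form: C = numerator coefficients (right-aligned, zero-padded to length n).
num = 5*p + 2.5, C = [[5, 2.5]].
C[1] = 2.5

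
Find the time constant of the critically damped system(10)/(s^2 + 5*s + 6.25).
Critically damped (ζ = 1): repeated real pole at -2.5, -2.5. τ = -1/pole = 0.4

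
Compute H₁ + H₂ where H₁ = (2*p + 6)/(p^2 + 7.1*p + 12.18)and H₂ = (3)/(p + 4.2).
Parallel: H = H₁ + H₂ = (n₁·d₂ + n₂·d₁)/(d₁·d₂).
n₁·d₂ = 2*p^2 + 14.4*p + 25.2. n₂·d₁ = 3*p^2 + 21.3*p + 36.54. Sum = 5*p^2 + 35.7*p + 61.74. d₁·d₂ = p^3 + 11.3*p^2 + 42*p + 51.156.
H(p) = (5*p^2 + 35.7*p + 61.74)/(p^3 + 11.3*p^2 + 42*p + 51.156)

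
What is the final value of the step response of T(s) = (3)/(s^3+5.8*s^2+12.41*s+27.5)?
FVT: lim_{t→∞} y(t) = lim_{s→0} s*Y(s) where Y(s) = T(s)/s.
= lim_{s→0} T(s) = T(0) = num(0)/den(0) = 3/27.5 = 0.1091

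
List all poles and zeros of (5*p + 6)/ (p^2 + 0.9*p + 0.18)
Set denominator = 0: p^2 + 0.9*p + 0.18 = (p + 0.3)(p + 0.6) = 0 → Poles: -0.3, -0.6
Set numerator = 0: 5*p + 6 = 0 → Zeros: -1.2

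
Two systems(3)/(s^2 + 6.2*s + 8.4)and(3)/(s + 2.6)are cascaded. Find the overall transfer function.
Series: H = H₁ · H₂ = (n₁·n₂)/(d₁·d₂).
Num: n₁·n₂ = 9. Den: d₁·d₂ = s^3 + 8.8*s^2 + 24.52*s + 21.84.
H(s) = (9)/(s^3 + 8.8*s^2 + 24.52*s + 21.84)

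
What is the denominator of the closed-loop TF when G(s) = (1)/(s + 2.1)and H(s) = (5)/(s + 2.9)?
Characteristic poly = G_den * H_den + G_num * H_num = (s^2 + 5*s + 6.09) + (5) = s^2 + 5*s + 11.09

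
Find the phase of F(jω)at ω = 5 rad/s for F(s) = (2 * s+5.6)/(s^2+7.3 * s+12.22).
Substitute s = j*5: F(j5) = 0.1962 - 0.222121j.
∠F(j5) = atan2(Im, Re) = atan2(-0.222121, 0.1962) = -48.55°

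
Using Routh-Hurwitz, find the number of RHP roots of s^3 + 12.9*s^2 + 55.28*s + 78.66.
Routh array:
s^3: [1, 55.28]; s^2: [12.9, 78.66]; s^1: [49.1823]; s^0: [78.66]
First column: [1, 12.9, 49.1823, 78.66]. Sign changes = RHP roots = 0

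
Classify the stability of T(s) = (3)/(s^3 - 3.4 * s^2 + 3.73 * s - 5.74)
Denominator: s^3 - 3.4*s^2 + 3.73*s - 5.74 = (s - 2.8)(s^2 - 0.6*s + 2.05). Poles: 0.3 + 1.4j, 0.3 - 1.4j, 2.8. Unstable (3 pole(s) in RHP)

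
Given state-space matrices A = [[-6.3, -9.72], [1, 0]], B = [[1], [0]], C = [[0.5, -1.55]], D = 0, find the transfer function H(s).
H(s) = C(sI - A)⁻¹B + D.
Characteristic polynomial det(sI - A) = s^2 + 6.3*s + 9.72.
Numerator from C·adj(sI-A)·B + D·det(sI-A) = 0.5*s - 1.55.
H(s) = (0.5*s - 1.55)/(s^2 + 6.3*s + 9.72)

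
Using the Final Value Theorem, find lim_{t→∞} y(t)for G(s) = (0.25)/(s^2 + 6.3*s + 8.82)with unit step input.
FVT: lim_{t→∞} y(t) = lim_{s→0} s*Y(s) where Y(s) = G(s)/s.
= lim_{s→0} G(s) = G(0) = num(0)/den(0) = 0.25/8.82 = 0.02834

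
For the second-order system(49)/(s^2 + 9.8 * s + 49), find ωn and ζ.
Standard form: ωn²/(s²+2ζωn·s+ωn²).
const=49=ωn² → ωn=7, s coeff=9.8=2ζωn → ζ=0.7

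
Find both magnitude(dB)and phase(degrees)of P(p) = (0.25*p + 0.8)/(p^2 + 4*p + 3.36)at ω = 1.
Substitute p = j*1: P(j1) = 0.133892 - 0.121004j.
|P| = 20*log₁₀(sqrt(Re²+Im²)) = -14.87 dB.
∠P = atan2(Im, Re) = -42.11°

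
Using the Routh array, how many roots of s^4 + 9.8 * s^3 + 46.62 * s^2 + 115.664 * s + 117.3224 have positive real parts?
Routh array:
s^4: [1, 46.62, 117.3224]; s^3: [9.8, 115.664]; s^2: [34.8176, 117.3224]; s^1: [82.6416]; s^0: [117.3224]
First column: [1, 9.8, 34.8176, 82.6416, 117.3224]. Sign changes = RHP roots = 0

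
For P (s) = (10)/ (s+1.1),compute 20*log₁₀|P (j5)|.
Substitute s = j*5: P(j5) = 0.419687 - 1.90767j.
|P(j5)| = sqrt(Re² + Im²) = 1.953.
20*log₁₀(1.953) = 5.82 dB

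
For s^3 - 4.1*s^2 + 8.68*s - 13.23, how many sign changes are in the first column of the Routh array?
Routh array:
s^3: [1, 8.68]; s^2: [-4.1, -13.23]; s^1: [5.45317]; s^0: [-13.23]
First column: [1, -4.1, 5.45317, -13.23]. Sign changes = 3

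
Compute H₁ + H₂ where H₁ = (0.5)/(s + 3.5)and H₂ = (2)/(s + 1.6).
Parallel: H = H₁ + H₂ = (n₁·d₂ + n₂·d₁)/(d₁·d₂).
n₁·d₂ = 0.5*s + 0.8. n₂·d₁ = 2*s + 7. Sum = 2.5*s + 7.8. d₁·d₂ = s^2 + 5.1*s + 5.6.
H(s) = (2.5*s + 7.8)/(s^2 + 5.1*s + 5.6)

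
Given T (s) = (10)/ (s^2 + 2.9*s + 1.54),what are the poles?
Set denominator = 0: s^2 + 2.9*s + 1.54 = (s + 2.2)(s + 0.7) = 0 → Poles: -0.7, -2.2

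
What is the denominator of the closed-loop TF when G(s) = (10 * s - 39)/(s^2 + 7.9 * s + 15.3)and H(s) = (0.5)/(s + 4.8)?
Characteristic poly = G_den * H_den + G_num * H_num = (s^3 + 12.7*s^2 + 53.22*s + 73.44) + (5*s - 19.5) = s^3 + 12.7*s^2 + 58.22*s + 53.94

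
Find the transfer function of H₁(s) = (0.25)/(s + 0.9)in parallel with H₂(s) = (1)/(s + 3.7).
Parallel: H = H₁ + H₂ = (n₁·d₂ + n₂·d₁)/(d₁·d₂).
n₁·d₂ = 0.25*s + 0.925. n₂·d₁ = s + 0.9. Sum = 1.25*s + 1.825. d₁·d₂ = s^2 + 4.6*s + 3.33.
H(s) = (1.25*s + 1.825)/(s^2 + 4.6*s + 3.33)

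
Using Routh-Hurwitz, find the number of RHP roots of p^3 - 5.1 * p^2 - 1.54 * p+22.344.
Routh array:
p^3: [1, -1.54]; p^2: [-5.1, 22.344]; p^1: [2.84118]; p^0: [22.344]
First column: [1, -5.1, 2.84118, 22.344]. Sign changes = RHP roots = 2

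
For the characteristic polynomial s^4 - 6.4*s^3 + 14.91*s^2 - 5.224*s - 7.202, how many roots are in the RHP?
s^4 - 6.4*s^3 + 14.91*s^2 - 5.224*s - 7.202 = (s - 1.3)(s + 0.5)(s^2 - 5.6*s + 11.08). Poles: -0.5, 1.3, 2.8 + 1.8j, 2.8 - 1.8j. RHP poles (Re>0): 3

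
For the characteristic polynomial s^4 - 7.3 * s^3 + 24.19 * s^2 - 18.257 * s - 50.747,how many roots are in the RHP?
s^4 - 7.3*s^3 + 24.19*s^2 - 18.257*s - 50.747 = (s - 3.1)(s + 1)(s^2 - 5.2*s + 16.37). Poles: -1, 2.6 + 3.1j, 2.6 - 3.1j, 3.1. RHP poles (Re>0): 3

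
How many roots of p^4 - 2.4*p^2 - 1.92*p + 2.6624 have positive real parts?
Factor: p^4 - 2.4*p^2 - 1.92*p + 2.6624 = (p - 1.6)(p - 0.8)(p^2 + 2.4*p + 2.08).
Roots: -1.2 + 0.8j, -1.2 - 0.8j, 0.8, 1.6.
RHP roots (Re>0): 2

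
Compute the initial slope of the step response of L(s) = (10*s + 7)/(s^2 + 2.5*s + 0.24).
IVT: y'(0⁺) = lim_{s→∞} s²·Y(s) = lim_{s→∞} s·L(s).
deg(num) = 1, deg(den) = 2, relative degree = 1, so s·L(s) → (leading num)/(leading den) = 10/1 = 10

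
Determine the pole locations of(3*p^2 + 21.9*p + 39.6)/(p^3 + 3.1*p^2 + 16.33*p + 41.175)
Set denominator = 0: p^3 + 3.1*p^2 + 16.33*p + 41.175 = (p + 2.7)(p^2 + 0.4*p + 15.25) = 0 → Poles: -0.2 + 3.9j, -0.2 - 3.9j, -2.7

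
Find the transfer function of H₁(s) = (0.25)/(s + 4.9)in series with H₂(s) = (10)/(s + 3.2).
Series: H = H₁ · H₂ = (n₁·n₂)/(d₁·d₂).
Num: n₁·n₂ = 2.5. Den: d₁·d₂ = s^2 + 8.1*s + 15.68.
H(s) = (2.5)/(s^2 + 8.1*s + 15.68)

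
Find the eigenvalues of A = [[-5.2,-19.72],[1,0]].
Eigenvalues solve det(λI - A) = 0.
Characteristic polynomial: λ^2 + 5.2*λ + 19.72 = 0.
Roots: -2.6 + 3.6j, -2.6 - 3.6j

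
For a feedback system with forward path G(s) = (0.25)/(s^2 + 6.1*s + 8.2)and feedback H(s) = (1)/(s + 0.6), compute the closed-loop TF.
Closed-loop T = G/(1+GH).
Numerator: G_num * H_den = 0.25*s + 0.15.
Denominator: G_den * H_den + G_num * H_num = (s^3 + 6.7*s^2 + 11.86*s + 4.92) + (0.25) = s^3 + 6.7*s^2 + 11.86*s + 5.17.
T(s) = (0.25*s + 0.15)/(s^3 + 6.7*s^2 + 11.86*s + 5.17)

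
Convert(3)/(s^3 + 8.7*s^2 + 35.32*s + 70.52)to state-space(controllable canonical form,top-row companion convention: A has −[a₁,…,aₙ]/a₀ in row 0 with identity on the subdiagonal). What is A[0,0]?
Reachable canonical form for den = s^3 + 8.7*s^2 + 35.32*s + 70.52: top row of A = -[a₁,a₂,...,aₙ]/a₀, ones on the subdiagonal, zeros elsewhere.
A = [[-8.7, -35.32, -70.52], [1, 0, 0], [0, 1, 0]].
A[0,0] = -8.7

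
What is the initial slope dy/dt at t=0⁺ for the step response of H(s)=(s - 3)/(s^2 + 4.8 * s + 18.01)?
IVT: y'(0⁺) = lim_{s→∞} s²·Y(s) = lim_{s→∞} s·H(s).
deg(num) = 1, deg(den) = 2, relative degree = 1, so s·H(s) → (leading num)/(leading den) = 1/1 = 1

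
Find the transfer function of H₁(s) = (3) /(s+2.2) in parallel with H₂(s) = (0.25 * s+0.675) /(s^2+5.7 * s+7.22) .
Parallel: H = H₁ + H₂ = (n₁·d₂ + n₂·d₁)/(d₁·d₂).
n₁·d₂ = 3*s^2 + 17.1*s + 21.66. n₂·d₁ = 0.25*s^2 + 1.225*s + 1.485. Sum = 3.25*s^2 + 18.325*s + 23.145. d₁·d₂ = s^3 + 7.9*s^2 + 19.76*s + 15.884.
H(s) = (3.25*s^2 + 18.325*s + 23.145)/(s^3 + 7.9*s^2 + 19.76*s + 15.884)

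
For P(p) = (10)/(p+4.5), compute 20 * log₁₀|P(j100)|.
Substitute p = j*100: P(j100) = 0.00449091 - 0.0997979j.
|P(j100)| = sqrt(Re² + Im²) = 0.0999.
20*log₁₀(0.0999) = -20.01 dB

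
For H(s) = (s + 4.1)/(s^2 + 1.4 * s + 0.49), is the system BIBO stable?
Denominator: s^2 + 1.4*s + 0.49 = (s + 0.7)(s + 0.7). Poles: -0.7, -0.7. All Re(p)<0: Yes (stable)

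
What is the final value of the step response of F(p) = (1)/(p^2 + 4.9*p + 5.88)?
FVT: lim_{t→∞} y(t) = lim_{p→0} p*Y(p) where Y(p) = F(p)/p.
= lim_{p→0} F(p) = F(0) = num(0)/den(0) = 1/5.88 = 0.1701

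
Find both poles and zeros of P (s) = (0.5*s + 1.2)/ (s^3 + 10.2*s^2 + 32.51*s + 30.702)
Set denominator = 0: s^3 + 10.2*s^2 + 32.51*s + 30.702 = (s + 4.3)(s + 1.7)(s + 4.2) = 0 → Poles: -1.7, -4.2, -4.3
Set numerator = 0: 0.5*s + 1.2 = 0 → Zeros: -2.4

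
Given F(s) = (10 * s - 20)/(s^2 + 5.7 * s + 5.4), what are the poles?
Set denominator = 0: s^2 + 5.7*s + 5.4 = (s + 1.2)(s + 4.5) = 0 → Poles: -1.2, -4.5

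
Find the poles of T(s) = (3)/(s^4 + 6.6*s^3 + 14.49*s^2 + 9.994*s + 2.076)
Set denominator = 0: s^4 + 6.6*s^3 + 14.49*s^2 + 9.994*s + 2.076 = (s + 0.4)(s + 0.6)(s^2 + 5.6*s + 8.65) = 0 → Poles: -0.4, -0.6, -2.8 + 0.9j, -2.8 - 0.9j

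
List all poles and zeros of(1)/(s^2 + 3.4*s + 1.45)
Set denominator = 0: s^2 + 3.4*s + 1.45 = (s + 0.5)(s + 2.9) = 0 → Poles: -0.5, -2.9
Numerator is a nonzero constant (1) → Zeros: none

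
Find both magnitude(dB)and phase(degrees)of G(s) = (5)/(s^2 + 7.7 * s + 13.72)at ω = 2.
Substitute s = j*2: G(j2) = 0.146545 - 0.232181j.
|G| = 20*log₁₀(sqrt(Re²+Im²)) = -11.23 dB.
∠G = atan2(Im, Re) = -57.74°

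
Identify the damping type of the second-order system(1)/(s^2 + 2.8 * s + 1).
Standard form: ωn²/(s²+2ζωn·s+ωn²) gives ωn=1, ζ=1.4.
Overdamped (ζ = 1.4 > 1)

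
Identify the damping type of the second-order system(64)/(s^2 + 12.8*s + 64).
Standard form: ωn²/(s²+2ζωn·s+ωn²) gives ωn=8, ζ=0.8.
Underdamped (ζ = 0.8 < 1)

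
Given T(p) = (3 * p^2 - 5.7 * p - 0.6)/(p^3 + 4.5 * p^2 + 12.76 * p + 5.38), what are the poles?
Set denominator = 0: p^3 + 4.5*p^2 + 12.76*p + 5.38 = (p + 0.5)(p^2 + 4*p + 10.76) = 0 → Poles: -0.5, -2 + 2.6j, -2 - 2.6j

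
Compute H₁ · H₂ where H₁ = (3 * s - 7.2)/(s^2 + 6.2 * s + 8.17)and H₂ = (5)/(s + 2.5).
Series: H = H₁ · H₂ = (n₁·n₂)/(d₁·d₂).
Num: n₁·n₂ = 15*s - 36. Den: d₁·d₂ = s^3 + 8.7*s^2 + 23.67*s + 20.425.
H(s) = (15*s - 36)/(s^3 + 8.7*s^2 + 23.67*s + 20.425)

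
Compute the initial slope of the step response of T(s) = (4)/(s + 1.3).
IVT: y'(0⁺) = lim_{s→∞} s²·Y(s) = lim_{s→∞} s·T(s).
deg(num) = 0, deg(den) = 1, relative degree = 1, so s·T(s) → (leading num)/(leading den) = 4/1 = 4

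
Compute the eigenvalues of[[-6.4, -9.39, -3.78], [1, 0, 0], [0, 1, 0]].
Eigenvalues solve det(λI - A) = 0.
Characteristic polynomial: λ^3 + 6.4*λ^2 + 9.39*λ + 3.78 = 0.
Factor: (λ + 4.5)(λ + 0.7)(λ + 1.2) = 0.
Roots: -0.7, -1.2, -4.5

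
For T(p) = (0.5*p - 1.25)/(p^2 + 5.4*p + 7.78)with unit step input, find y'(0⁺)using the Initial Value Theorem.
IVT: y'(0⁺) = lim_{p→∞} p²·Y(p) = lim_{p→∞} p·T(p).
deg(num) = 1, deg(den) = 2, relative degree = 1, so p·T(p) → (leading num)/(leading den) = 0.5/1 = 0.5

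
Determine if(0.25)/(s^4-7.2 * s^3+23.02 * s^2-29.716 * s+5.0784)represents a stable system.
Denominator: s^4 - 7.2*s^3 + 23.02*s^2 - 29.716*s + 5.0784 = (s - 2.4)(s - 0.2)(s^2 - 4.6*s + 10.58). Poles: 0.2, 2.3 + 2.3j, 2.3 - 2.3j, 2.4. All Re(p)<0: No (unstable)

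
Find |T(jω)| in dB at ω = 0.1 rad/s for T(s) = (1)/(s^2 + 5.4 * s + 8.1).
Substitute s = j*0.1: T(j0.1) = 0.123061 - 0.00821421j.
|T(j0.1)| = sqrt(Re² + Im²) = 0.1233.
20*log₁₀(0.1233) = -18.18 dB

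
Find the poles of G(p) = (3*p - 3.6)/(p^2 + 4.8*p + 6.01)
Set denominator = 0: p^2 + 4.8*p + 6.01 = 0 → Poles: -2.4 + 0.5j, -2.4 - 0.5j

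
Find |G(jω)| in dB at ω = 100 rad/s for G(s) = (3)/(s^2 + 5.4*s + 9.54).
Substitute s = j*100: G(j100) = -0.000299412 - 1.61837e-05j.
|G(j100)| = sqrt(Re² + Im²) = 0.0002998.
20*log₁₀(0.0002998) = -70.46 dB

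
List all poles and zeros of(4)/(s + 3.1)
Set denominator = 0: s + 3.1 = 0 → Poles: -3.1
Numerator is a nonzero constant (4) → Zeros: none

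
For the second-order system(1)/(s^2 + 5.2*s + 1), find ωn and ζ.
Standard form: ωn²/(s²+2ζωn·s+ωn²).
const=1=ωn² → ωn=1, s coeff=5.2=2ζωn → ζ=2.6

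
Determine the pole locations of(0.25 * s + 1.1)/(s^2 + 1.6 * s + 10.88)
Set denominator = 0: s^2 + 1.6*s + 10.88 = 0 → Poles: -0.8 + 3.2j, -0.8 - 3.2j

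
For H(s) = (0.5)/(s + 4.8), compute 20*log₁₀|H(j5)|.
Substitute s = j*5: H(j5) = 0.0499584 - 0.05204j.
|H(j5)| = sqrt(Re² + Im²) = 0.07214.
20*log₁₀(0.07214) = -22.84 dB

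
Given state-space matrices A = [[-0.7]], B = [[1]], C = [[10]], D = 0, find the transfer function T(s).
T(s) = C(sI - A)⁻¹B + D.
Characteristic polynomial det(sI - A) = s + 0.7.
Numerator from C·adj(sI-A)·B + D·det(sI-A) = 10.
T(s) = (10)/(s + 0.7)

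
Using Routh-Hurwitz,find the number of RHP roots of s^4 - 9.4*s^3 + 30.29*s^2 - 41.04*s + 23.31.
Routh array:
s^4: [1, 30.29, 23.31]; s^3: [-9.4, -41.04]; s^2: [25.924, 23.31]; s^1: [-32.5878]; s^0: [23.31]
First column: [1, -9.4, 25.924, -32.5878, 23.31]. Sign changes = RHP roots = 4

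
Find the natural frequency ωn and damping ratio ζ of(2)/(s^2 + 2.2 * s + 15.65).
Underdamped: complex pole -1.1 + 3.8j. ωn = |pole| = 3.956, ζ = -Re(pole)/ωn = 0.2781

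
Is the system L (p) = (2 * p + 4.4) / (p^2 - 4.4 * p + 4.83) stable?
Denominator: p^2 - 4.4*p + 4.83 = (p - 2.3)(p - 2.1). Poles: 2.1, 2.3. All Re(p)<0: No (unstable)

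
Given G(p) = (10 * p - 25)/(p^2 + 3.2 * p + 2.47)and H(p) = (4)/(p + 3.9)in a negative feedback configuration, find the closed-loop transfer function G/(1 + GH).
Closed-loop T = G/(1+GH).
Numerator: G_num * H_den = 10*p^2 + 14*p - 97.5.
Denominator: G_den * H_den + G_num * H_num = (p^3 + 7.1*p^2 + 14.95*p + 9.633) + (40*p - 100) = p^3 + 7.1*p^2 + 54.95*p - 90.367.
T(p) = (10*p^2 + 14*p - 97.5)/(p^3 + 7.1*p^2 + 54.95*p - 90.367)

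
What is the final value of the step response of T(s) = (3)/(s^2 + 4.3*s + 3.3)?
FVT: lim_{t→∞} y(t) = lim_{s→0} s*Y(s) where Y(s) = T(s)/s.
= lim_{s→0} T(s) = T(0) = num(0)/den(0) = 3/3.3 = 0.9091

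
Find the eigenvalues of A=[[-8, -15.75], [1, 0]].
Eigenvalues solve det(λI - A) = 0.
Characteristic polynomial: λ^2 + 8*λ + 15.75 = 0.
Factor: (λ + 4.5)(λ + 3.5) = 0.
Roots: -3.5, -4.5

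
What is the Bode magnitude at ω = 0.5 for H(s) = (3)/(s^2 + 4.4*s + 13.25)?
Substitute s = j*0.5: H(j0.5) = 0.224344 - 0.0379659j.
|H(j0.5)| = sqrt(Re² + Im²) = 0.2275.
20*log₁₀(0.2275) = -12.86 dB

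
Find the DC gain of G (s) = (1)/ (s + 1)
DC gain = G(0) = num(0)/den(0) = 1/1 = 1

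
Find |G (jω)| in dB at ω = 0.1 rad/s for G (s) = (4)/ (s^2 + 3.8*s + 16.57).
Substitute s = j*0.1: G(j0.1) = 0.241419 - 0.0055398j.
|G(j0.1)| = sqrt(Re² + Im²) = 0.2415.
20*log₁₀(0.2415) = -12.34 dB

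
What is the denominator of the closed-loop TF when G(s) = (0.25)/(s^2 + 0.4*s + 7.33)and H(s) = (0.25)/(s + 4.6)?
Characteristic poly = G_den * H_den + G_num * H_num = (s^3 + 5*s^2 + 9.17*s + 33.718) + (0.0625) = s^3 + 5*s^2 + 9.17*s + 33.7805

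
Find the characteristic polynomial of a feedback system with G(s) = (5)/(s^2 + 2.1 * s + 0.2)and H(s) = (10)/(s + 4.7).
Characteristic poly = G_den * H_den + G_num * H_num = (s^3 + 6.8*s^2 + 10.07*s + 0.94) + (50) = s^3 + 6.8*s^2 + 10.07*s + 50.94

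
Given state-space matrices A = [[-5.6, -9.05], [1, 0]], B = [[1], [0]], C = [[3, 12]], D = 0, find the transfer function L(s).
L(s) = C(sI - A)⁻¹B + D.
Characteristic polynomial det(sI - A) = s^2 + 5.6*s + 9.05.
Numerator from C·adj(sI-A)·B + D·det(sI-A) = 3*s + 12.
L(s) = (3*s + 12)/(s^2 + 5.6*s + 9.05)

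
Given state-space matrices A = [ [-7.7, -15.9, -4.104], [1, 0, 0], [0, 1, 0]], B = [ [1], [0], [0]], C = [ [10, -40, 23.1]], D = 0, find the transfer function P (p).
P(p) = C(pI - A)⁻¹B + D.
Characteristic polynomial det(pI - A) = p^3 + 7.7*p^2 + 15.9*p + 4.104.
Numerator from C·adj(pI-A)·B + D·det(pI-A) = 10*p^2 - 40*p + 23.1.
P(p) = (10*p^2 - 40*p + 23.1)/(p^3 + 7.7*p^2 + 15.9*p + 4.104)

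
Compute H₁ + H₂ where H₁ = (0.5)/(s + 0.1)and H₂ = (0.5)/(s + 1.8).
Parallel: H = H₁ + H₂ = (n₁·d₂ + n₂·d₁)/(d₁·d₂).
n₁·d₂ = 0.5*s + 0.9. n₂·d₁ = 0.5*s + 0.05. Sum = s + 0.95. d₁·d₂ = s^2 + 1.9*s + 0.18.
H(s) = (s + 0.95)/(s^2 + 1.9*s + 0.18)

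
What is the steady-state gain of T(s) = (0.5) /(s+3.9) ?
DC gain = T(0) = num(0)/den(0) = 0.5/3.9 = 0.1282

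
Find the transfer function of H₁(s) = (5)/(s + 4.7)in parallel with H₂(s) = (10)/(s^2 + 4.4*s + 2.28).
Parallel: H = H₁ + H₂ = (n₁·d₂ + n₂·d₁)/(d₁·d₂).
n₁·d₂ = 5*s^2 + 22*s + 11.4. n₂·d₁ = 10*s + 47. Sum = 5*s^2 + 32*s + 58.4. d₁·d₂ = s^3 + 9.1*s^2 + 22.96*s + 10.716.
H(s) = (5*s^2 + 32*s + 58.4)/(s^3 + 9.1*s^2 + 22.96*s + 10.716)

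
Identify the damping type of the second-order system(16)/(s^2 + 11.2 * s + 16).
Standard form: ωn²/(s²+2ζωn·s+ωn²) gives ωn=4, ζ=1.4.
Overdamped (ζ = 1.4 > 1)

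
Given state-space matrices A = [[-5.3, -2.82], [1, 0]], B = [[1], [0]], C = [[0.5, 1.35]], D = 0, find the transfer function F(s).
F(s) = C(sI - A)⁻¹B + D.
Characteristic polynomial det(sI - A) = s^2 + 5.3*s + 2.82.
Numerator from C·adj(sI-A)·B + D·det(sI-A) = 0.5*s + 1.35.
F(s) = (0.5*s + 1.35)/(s^2 + 5.3*s + 2.82)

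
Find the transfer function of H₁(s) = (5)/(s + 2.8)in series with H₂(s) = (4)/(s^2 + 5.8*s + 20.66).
Series: H = H₁ · H₂ = (n₁·n₂)/(d₁·d₂).
Num: n₁·n₂ = 20. Den: d₁·d₂ = s^3 + 8.6*s^2 + 36.9*s + 57.848.
H(s) = (20)/(s^3 + 8.6*s^2 + 36.9*s + 57.848)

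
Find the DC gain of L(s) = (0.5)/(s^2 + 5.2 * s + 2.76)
DC gain = L(0) = num(0)/den(0) = 0.5/2.76 = 0.1812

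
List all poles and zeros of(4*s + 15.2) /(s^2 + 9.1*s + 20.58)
Set denominator = 0: s^2 + 9.1*s + 20.58 = (s + 4.2)(s + 4.9) = 0 → Poles: -4.2, -4.9
Set numerator = 0: 4*s + 15.2 = 0 → Zeros: -3.8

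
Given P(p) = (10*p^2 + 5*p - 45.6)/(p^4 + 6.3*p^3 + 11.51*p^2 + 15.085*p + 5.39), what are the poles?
Set denominator = 0: p^4 + 6.3*p^3 + 11.51*p^2 + 15.085*p + 5.39 = (p + 4.4)(p + 0.5)(p^2 + 1.4*p + 2.45) = 0 → Poles: -0.5, -0.7 + 1.4j, -0.7 - 1.4j, -4.4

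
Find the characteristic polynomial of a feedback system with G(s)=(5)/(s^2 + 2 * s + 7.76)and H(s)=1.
Characteristic poly = G_den * H_den + G_num * H_num = (s^2 + 2*s + 7.76) + (5) = s^2 + 2*s + 12.76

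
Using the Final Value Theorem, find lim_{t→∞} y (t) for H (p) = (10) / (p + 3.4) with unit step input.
FVT: lim_{t→∞} y(t) = lim_{p→0} p*Y(p) where Y(p) = H(p)/p.
= lim_{p→0} H(p) = H(0) = num(0)/den(0) = 10/3.4 = 2.941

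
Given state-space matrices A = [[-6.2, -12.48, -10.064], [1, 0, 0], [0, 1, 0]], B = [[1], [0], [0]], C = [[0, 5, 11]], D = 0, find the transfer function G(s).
G(s) = C(sI - A)⁻¹B + D.
Characteristic polynomial det(sI - A) = s^3 + 6.2*s^2 + 12.48*s + 10.064.
Numerator from C·adj(sI-A)·B + D·det(sI-A) = 5*s + 11.
G(s) = (5*s + 11)/(s^3 + 6.2*s^2 + 12.48*s + 10.064)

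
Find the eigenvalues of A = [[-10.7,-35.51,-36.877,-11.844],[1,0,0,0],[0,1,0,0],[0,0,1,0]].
Eigenvalues solve det(λI - A) = 0.
Characteristic polynomial: λ^4 + 10.7*λ^3 + 35.51*λ^2 + 36.877*λ + 11.844 = 0.
Factor: (λ + 4.5)(λ + 4.7)(λ + 0.7)(λ + 0.8) = 0.
Roots: -0.7, -0.8, -4.5, -4.7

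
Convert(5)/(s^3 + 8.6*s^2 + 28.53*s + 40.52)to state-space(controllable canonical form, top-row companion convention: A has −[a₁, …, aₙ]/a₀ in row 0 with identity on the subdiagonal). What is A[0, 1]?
Reachable canonical form for den = s^3 + 8.6*s^2 + 28.53*s + 40.52: top row of A = -[a₁,a₂,...,aₙ]/a₀, ones on the subdiagonal, zeros elsewhere.
A = [[-8.6, -28.53, -40.52], [1, 0, 0], [0, 1, 0]].
A[0,1] = -28.53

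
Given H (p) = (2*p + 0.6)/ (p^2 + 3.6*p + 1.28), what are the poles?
Set denominator = 0: p^2 + 3.6*p + 1.28 = (p + 3.2)(p + 0.4) = 0 → Poles: -0.4, -3.2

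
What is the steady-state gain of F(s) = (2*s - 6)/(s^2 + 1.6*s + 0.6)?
DC gain = F(0) = num(0)/den(0) = -6/0.6 = -10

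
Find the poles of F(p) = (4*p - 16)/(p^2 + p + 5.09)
Set denominator = 0: p^2 + p + 5.09 = 0 → Poles: -0.5 + 2.2j, -0.5 - 2.2j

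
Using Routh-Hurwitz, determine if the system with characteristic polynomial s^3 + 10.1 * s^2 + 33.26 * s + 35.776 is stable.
Routh array:
s^3: [1, 33.26]; s^2: [10.1, 35.776]; s^1: [29.7178]; s^0: [35.776]
First column: [1, 10.1, 29.7178, 35.776]. Sign changes = 0.
Yes, stable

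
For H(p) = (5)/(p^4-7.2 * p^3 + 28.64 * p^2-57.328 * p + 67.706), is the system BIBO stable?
Denominator: p^4 - 7.2*p^3 + 28.64*p^2 - 57.328*p + 67.706 = (p^2 - 2.6*p + 6.98)(p^2 - 4.6*p + 9.7). Poles: 1.3 + 2.3j, 1.3 - 2.3j, 2.3 + 2.1j, 2.3 - 2.1j. All Re(p)<0: No (unstable)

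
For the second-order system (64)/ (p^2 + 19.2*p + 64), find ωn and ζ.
Standard form: ωn²/(p²+2ζωn·p+ωn²).
const=64=ωn² → ωn=8, p coeff=19.2=2ζωn → ζ=1.2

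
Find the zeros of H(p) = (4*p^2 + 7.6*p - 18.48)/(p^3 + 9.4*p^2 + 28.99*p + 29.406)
Set numerator = 0: 4*p^2 + 7.6*p - 18.48 = 4*(p - 1.4)(p + 3.3) = 0 → Zeros: -3.3, 1.4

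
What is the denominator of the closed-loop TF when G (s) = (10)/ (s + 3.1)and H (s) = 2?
Characteristic poly = G_den * H_den + G_num * H_num = (s + 3.1) + (20) = s + 23.1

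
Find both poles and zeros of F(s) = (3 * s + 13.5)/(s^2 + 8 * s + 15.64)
Set denominator = 0: s^2 + 8*s + 15.64 = (s + 3.4)(s + 4.6) = 0 → Poles: -3.4, -4.6
Set numerator = 0: 3*s + 13.5 = 0 → Zeros: -4.5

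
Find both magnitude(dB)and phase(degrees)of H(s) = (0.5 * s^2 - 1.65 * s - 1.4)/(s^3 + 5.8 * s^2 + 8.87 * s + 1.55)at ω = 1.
Substitute s = j*1: H(j1) = -0.0613817 + 0.274571j.
|H| = 20*log₁₀(sqrt(Re²+Im²)) = -11.02 dB.
∠H = atan2(Im, Re) = 102.60°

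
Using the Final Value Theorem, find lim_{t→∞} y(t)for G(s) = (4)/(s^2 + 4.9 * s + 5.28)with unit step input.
FVT: lim_{t→∞} y(t) = lim_{s→0} s*Y(s) where Y(s) = G(s)/s.
= lim_{s→0} G(s) = G(0) = num(0)/den(0) = 4/5.28 = 0.7576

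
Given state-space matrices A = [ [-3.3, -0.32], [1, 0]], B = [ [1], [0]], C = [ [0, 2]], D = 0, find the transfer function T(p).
T(p) = C(pI - A)⁻¹B + D.
Characteristic polynomial det(pI - A) = p^2 + 3.3*p + 0.32.
Numerator from C·adj(pI-A)·B + D·det(pI-A) = 2.
T(p) = (2)/(p^2 + 3.3*p + 0.32)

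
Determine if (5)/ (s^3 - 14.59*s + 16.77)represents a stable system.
Denominator: s^3 - 14.59*s + 16.77 = (s - 3)(s - 1.3)(s + 4.3). Poles: -4.3, 1.3, 3. All Re(p)<0: No (unstable)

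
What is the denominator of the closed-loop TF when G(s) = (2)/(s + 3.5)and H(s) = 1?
Characteristic poly = G_den * H_den + G_num * H_num = (s + 3.5) + (2) = s + 5.5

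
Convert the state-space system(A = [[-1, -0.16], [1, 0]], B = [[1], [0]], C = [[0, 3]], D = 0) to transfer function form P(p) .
P(p) = C(pI - A)⁻¹B + D.
Characteristic polynomial det(pI - A) = p^2 + p + 0.16.
Numerator from C·adj(pI-A)·B + D·det(pI-A) = 3.
P(p) = (3)/(p^2 + p + 0.16)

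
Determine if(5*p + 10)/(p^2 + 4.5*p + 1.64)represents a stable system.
Denominator: p^2 + 4.5*p + 1.64 = (p + 0.4)(p + 4.1). Poles: -0.4, -4.1. All Re(p)<0: Yes (stable)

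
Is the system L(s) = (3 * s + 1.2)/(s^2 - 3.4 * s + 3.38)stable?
Denominator: s^2 - 3.4*s + 3.38. Poles: 1.7 + 0.7j, 1.7 - 0.7j. All Re(p)<0: No (unstable)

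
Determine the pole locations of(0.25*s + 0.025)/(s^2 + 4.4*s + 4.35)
Set denominator = 0: s^2 + 4.4*s + 4.35 = (s + 1.5)(s + 2.9) = 0 → Poles: -1.5, -2.9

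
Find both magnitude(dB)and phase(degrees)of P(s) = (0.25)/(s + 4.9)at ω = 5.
Substitute s = j*5: P(j5) = 0.0249949 - 0.025505j.
|P| = 20*log₁₀(sqrt(Re²+Im²)) = -28.94 dB.
∠P = atan2(Im, Re) = -45.58°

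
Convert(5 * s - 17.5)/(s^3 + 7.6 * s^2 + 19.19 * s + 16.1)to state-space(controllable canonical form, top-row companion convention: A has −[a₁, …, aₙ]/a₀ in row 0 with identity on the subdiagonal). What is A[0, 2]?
Reachable canonical form for den = s^3 + 7.6*s^2 + 19.19*s + 16.1: top row of A = -[a₁,a₂,...,aₙ]/a₀, ones on the subdiagonal, zeros elsewhere.
A = [[-7.6, -19.19, -16.1], [1, 0, 0], [0, 1, 0]].
A[0,2] = -16.1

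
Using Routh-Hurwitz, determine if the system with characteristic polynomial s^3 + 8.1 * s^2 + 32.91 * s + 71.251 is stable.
Routh array:
s^3: [1, 32.91]; s^2: [8.1, 71.251]; s^1: [24.1136]; s^0: [71.251]
First column: [1, 8.1, 24.1136, 71.251]. Sign changes = 0.
Yes, stable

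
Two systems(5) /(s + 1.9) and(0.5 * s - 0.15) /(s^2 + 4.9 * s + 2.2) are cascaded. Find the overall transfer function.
Series: H = H₁ · H₂ = (n₁·n₂)/(d₁·d₂).
Num: n₁·n₂ = 2.5*s - 0.75. Den: d₁·d₂ = s^3 + 6.8*s^2 + 11.51*s + 4.18.
H(s) = (2.5*s - 0.75)/(s^3 + 6.8*s^2 + 11.51*s + 4.18)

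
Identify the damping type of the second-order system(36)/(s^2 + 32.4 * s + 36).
Standard form: ωn²/(s²+2ζωn·s+ωn²) gives ωn=6, ζ=2.7.
Overdamped (ζ = 2.7 > 1)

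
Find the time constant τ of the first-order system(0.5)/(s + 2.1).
First-order system: τ = -1/pole. Pole = -2.1. τ = -1/(-2.1) = 0.4762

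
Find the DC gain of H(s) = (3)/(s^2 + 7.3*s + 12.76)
DC gain = H(0) = num(0)/den(0) = 3/12.76 = 0.2351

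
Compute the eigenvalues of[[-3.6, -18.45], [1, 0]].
Eigenvalues solve det(λI - A) = 0.
Characteristic polynomial: λ^2 + 3.6*λ + 18.45 = 0.
Roots: -1.8 + 3.9j, -1.8 - 3.9j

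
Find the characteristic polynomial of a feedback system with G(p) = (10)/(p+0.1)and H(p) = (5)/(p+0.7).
Characteristic poly = G_den * H_den + G_num * H_num = (p^2 + 0.8*p + 0.07) + (50) = p^2 + 0.8*p + 50.07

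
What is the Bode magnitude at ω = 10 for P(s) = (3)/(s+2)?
Substitute s = j*10: P(j10) = 0.0576923 - 0.288462j.
|P(j10)| = sqrt(Re² + Im²) = 0.2942.
20*log₁₀(0.2942) = -10.63 dB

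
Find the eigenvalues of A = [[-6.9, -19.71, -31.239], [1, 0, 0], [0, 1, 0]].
Eigenvalues solve det(λI - A) = 0.
Characteristic polynomial: λ^3 + 6.9*λ^2 + 19.71*λ + 31.239 = 0.
Factor: (λ + 3.9)(λ^2 + 3*λ + 8.01) = 0.
Roots: -1.5 + 2.4j, -1.5 - 2.4j, -3.9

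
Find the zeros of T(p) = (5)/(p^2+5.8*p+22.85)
Numerator is a nonzero constant (5) → Zeros: none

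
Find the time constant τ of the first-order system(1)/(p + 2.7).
First-order system: τ = -1/pole. Pole = -2.7. τ = -1/(-2.7) = 0.3704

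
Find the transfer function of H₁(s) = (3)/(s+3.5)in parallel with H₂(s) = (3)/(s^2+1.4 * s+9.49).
Parallel: H = H₁ + H₂ = (n₁·d₂ + n₂·d₁)/(d₁·d₂).
n₁·d₂ = 3*s^2 + 4.2*s + 28.47. n₂·d₁ = 3*s + 10.5. Sum = 3*s^2 + 7.2*s + 38.97. d₁·d₂ = s^3 + 4.9*s^2 + 14.39*s + 33.215.
H(s) = (3*s^2 + 7.2*s + 38.97)/(s^3 + 4.9*s^2 + 14.39*s + 33.215)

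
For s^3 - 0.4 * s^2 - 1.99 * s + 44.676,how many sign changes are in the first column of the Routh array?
Routh array:
s^3: [1, -1.99]; s^2: [-0.4, 44.676]; s^1: [109.7]; s^0: [44.676]
First column: [1, -0.4, 109.7, 44.676]. Sign changes = 2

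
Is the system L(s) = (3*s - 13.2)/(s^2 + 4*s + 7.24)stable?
Denominator: s^2 + 4*s + 7.24. Poles: -2 + 1.8j, -2 - 1.8j. All Re(p)<0: Yes (stable)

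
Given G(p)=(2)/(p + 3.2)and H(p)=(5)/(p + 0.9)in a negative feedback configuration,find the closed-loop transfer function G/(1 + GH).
Closed-loop T = G/(1+GH).
Numerator: G_num * H_den = 2*p + 1.8.
Denominator: G_den * H_den + G_num * H_num = (p^2 + 4.1*p + 2.88) + (10) = p^2 + 4.1*p + 12.88.
T(p) = (2*p + 1.8)/(p^2 + 4.1*p + 12.88)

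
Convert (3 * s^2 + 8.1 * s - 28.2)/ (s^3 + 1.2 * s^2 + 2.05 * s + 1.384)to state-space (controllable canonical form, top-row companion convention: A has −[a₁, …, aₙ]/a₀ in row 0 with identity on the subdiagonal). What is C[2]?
Reachable canonical form: C = numerator coefficients (right-aligned, zero-padded to length n).
num = 3*s^2 + 8.1*s - 28.2, C = [[3, 8.1, -28.2]].
C[2] = -28.2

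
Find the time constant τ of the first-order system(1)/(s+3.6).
First-order system: τ = -1/pole. Pole = -3.6. τ = -1/(-3.6) = 0.2778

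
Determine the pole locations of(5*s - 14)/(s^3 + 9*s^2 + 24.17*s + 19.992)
Set denominator = 0: s^3 + 9*s^2 + 24.17*s + 19.992 = (s + 1.7)(s + 4.9)(s + 2.4) = 0 → Poles: -1.7, -2.4, -4.9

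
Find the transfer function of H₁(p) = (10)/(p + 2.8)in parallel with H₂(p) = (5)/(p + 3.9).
Parallel: H = H₁ + H₂ = (n₁·d₂ + n₂·d₁)/(d₁·d₂).
n₁·d₂ = 10*p + 39. n₂·d₁ = 5*p + 14. Sum = 15*p + 53. d₁·d₂ = p^2 + 6.7*p + 10.92.
H(p) = (15*p + 53)/(p^2 + 6.7*p + 10.92)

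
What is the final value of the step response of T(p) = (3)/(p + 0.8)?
FVT: lim_{t→∞} y(t) = lim_{p→0} p*Y(p) where Y(p) = T(p)/p.
= lim_{p→0} T(p) = T(0) = num(0)/den(0) = 3/0.8 = 3.75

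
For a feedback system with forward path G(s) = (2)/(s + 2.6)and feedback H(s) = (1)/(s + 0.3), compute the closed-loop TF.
Closed-loop T = G/(1+GH).
Numerator: G_num * H_den = 2*s + 0.6.
Denominator: G_den * H_den + G_num * H_num = (s^2 + 2.9*s + 0.78) + (2) = s^2 + 2.9*s + 2.78.
T(s) = (2*s + 0.6)/(s^2 + 2.9*s + 2.78)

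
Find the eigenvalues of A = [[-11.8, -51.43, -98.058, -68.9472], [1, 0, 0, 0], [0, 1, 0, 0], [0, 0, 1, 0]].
Eigenvalues solve det(λI - A) = 0.
Characteristic polynomial: λ^4 + 11.8*λ^3 + 51.43*λ^2 + 98.058*λ + 68.9472 = 0.
Factor: (λ + 2.1)(λ + 2.7)(λ + 3.2)(λ + 3.8) = 0.
Roots: -2.1, -2.7, -3.2, -3.8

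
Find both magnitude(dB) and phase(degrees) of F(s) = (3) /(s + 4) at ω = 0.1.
Substitute s = j*0.1: F(j0.1) = 0.749532 - 0.0187383j.
|F| = 20*log₁₀(sqrt(Re²+Im²)) = -2.50 dB.
∠F = atan2(Im, Re) = -1.43°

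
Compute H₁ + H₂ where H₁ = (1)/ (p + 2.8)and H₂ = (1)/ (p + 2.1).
Parallel: H = H₁ + H₂ = (n₁·d₂ + n₂·d₁)/(d₁·d₂).
n₁·d₂ = p + 2.1. n₂·d₁ = p + 2.8. Sum = 2*p + 4.9. d₁·d₂ = p^2 + 4.9*p + 5.88.
H(p) = (2*p + 4.9)/(p^2 + 4.9*p + 5.88)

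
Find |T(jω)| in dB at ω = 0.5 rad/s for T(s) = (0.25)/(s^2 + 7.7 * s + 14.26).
Substitute s = j*0.5: T(j0.5) = 0.0165915 - 0.00455939j.
|T(j0.5)| = sqrt(Re² + Im²) = 0.01721.
20*log₁₀(0.01721) = -35.29 dB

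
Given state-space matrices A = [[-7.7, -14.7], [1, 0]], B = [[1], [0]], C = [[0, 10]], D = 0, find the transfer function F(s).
F(s) = C(sI - A)⁻¹B + D.
Characteristic polynomial det(sI - A) = s^2 + 7.7*s + 14.7.
Numerator from C·adj(sI-A)·B + D·det(sI-A) = 10.
F(s) = (10)/(s^2 + 7.7*s + 14.7)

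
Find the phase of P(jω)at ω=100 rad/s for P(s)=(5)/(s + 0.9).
Substitute s = j*100: P(j100) = 0.000449964 - 0.049996j.
∠P(j100) = atan2(Im, Re) = atan2(-0.049996, 0.000449964) = -89.48°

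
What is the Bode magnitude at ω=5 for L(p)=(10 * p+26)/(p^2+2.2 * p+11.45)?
Substitute p = j*5: L(j5) = 0.649043 - 3.16314j.
|L(j5)| = sqrt(Re² + Im²) = 3.229.
20*log₁₀(3.229) = 10.18 dB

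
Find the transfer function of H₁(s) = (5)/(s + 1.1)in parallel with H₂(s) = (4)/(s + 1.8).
Parallel: H = H₁ + H₂ = (n₁·d₂ + n₂·d₁)/(d₁·d₂).
n₁·d₂ = 5*s + 9. n₂·d₁ = 4*s + 4.4. Sum = 9*s + 13.4. d₁·d₂ = s^2 + 2.9*s + 1.98.
H(s) = (9*s + 13.4)/(s^2 + 2.9*s + 1.98)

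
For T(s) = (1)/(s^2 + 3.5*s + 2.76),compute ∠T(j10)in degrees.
Substitute s = j*10: T(j10) = -0.00910434 - 0.00327696j.
∠T(j10) = atan2(Im, Re) = atan2(-0.00327696, -0.00910434) = -160.20°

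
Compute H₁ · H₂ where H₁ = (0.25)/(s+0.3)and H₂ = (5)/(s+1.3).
Series: H = H₁ · H₂ = (n₁·n₂)/(d₁·d₂).
Num: n₁·n₂ = 1.25. Den: d₁·d₂ = s^2 + 1.6*s + 0.39.
H(s) = (1.25)/(s^2 + 1.6*s + 0.39)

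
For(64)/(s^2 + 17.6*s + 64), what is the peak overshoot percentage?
Standard form: ωn²/(s²+2ζωn·s+ωn²) → ωn = 8, ζ = 1.1.
ζ ≥ 1, so the response is non-oscillatory: peak overshoot = 0%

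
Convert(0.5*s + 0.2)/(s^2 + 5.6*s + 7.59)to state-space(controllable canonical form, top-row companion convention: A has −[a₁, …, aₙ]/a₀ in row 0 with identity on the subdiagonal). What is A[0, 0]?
Reachable canonical form for den = s^2 + 5.6*s + 7.59: top row of A = -[a₁,a₂,...,aₙ]/a₀, ones on the subdiagonal, zeros elsewhere.
A = [[-5.6, -7.59], [1, 0]].
A[0,0] = -5.6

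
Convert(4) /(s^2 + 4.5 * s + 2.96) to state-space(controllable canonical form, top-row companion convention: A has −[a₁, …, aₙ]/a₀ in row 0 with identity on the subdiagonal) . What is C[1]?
Reachable canonical form: C = numerator coefficients (right-aligned, zero-padded to length n).
num = 4, C = [[0, 4]].
C[1] = 4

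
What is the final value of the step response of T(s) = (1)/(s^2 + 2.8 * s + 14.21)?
FVT: lim_{t→∞} y(t) = lim_{s→0} s*Y(s) where Y(s) = T(s)/s.
= lim_{s→0} T(s) = T(0) = num(0)/den(0) = 1/14.21 = 0.07037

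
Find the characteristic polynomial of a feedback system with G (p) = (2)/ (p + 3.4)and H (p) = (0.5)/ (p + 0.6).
Characteristic poly = G_den * H_den + G_num * H_num = (p^2 + 4*p + 2.04) + (1) = p^2 + 4*p + 3.04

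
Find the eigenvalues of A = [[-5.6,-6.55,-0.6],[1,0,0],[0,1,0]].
Eigenvalues solve det(λI - A) = 0.
Characteristic polynomial: λ^3 + 5.6*λ^2 + 6.55*λ + 0.6 = 0.
Factor: (λ + 4)(λ + 0.1)(λ + 1.5) = 0.
Roots: -0.1, -1.5, -4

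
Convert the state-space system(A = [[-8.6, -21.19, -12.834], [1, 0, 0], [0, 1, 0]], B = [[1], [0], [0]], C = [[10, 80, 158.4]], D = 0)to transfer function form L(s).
L(s) = C(sI - A)⁻¹B + D.
Characteristic polynomial det(sI - A) = s^3 + 8.6*s^2 + 21.19*s + 12.834.
Numerator from C·adj(sI-A)·B + D·det(sI-A) = 10*s^2 + 80*s + 158.4.
L(s) = (10*s^2 + 80*s + 158.4)/(s^3 + 8.6*s^2 + 21.19*s + 12.834)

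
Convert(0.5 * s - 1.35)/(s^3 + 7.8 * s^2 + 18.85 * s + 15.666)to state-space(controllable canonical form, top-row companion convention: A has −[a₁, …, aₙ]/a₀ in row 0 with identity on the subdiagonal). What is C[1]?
Reachable canonical form: C = numerator coefficients (right-aligned, zero-padded to length n).
num = 0.5*s - 1.35, C = [[0, 0.5, -1.35]].
C[1] = 0.5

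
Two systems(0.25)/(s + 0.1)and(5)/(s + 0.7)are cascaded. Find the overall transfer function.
Series: H = H₁ · H₂ = (n₁·n₂)/(d₁·d₂).
Num: n₁·n₂ = 1.25. Den: d₁·d₂ = s^2 + 0.8*s + 0.07.
H(s) = (1.25)/(s^2 + 0.8*s + 0.07)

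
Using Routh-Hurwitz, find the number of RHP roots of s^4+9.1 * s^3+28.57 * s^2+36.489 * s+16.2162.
Routh array:
s^4: [1, 28.57, 16.2162]; s^3: [9.1, 36.489]; s^2: [24.5602, 16.2162]; s^1: [30.4806]; s^0: [16.2162]
First column: [1, 9.1, 24.5602, 30.4806, 16.2162]. Sign changes = RHP roots = 0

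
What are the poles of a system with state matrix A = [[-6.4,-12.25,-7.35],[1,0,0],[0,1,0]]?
Eigenvalues solve det(λI - A) = 0.
Characteristic polynomial: λ^3 + 6.4*λ^2 + 12.25*λ + 7.35 = 0.
Factor: (λ + 1.5)(λ + 3.5)(λ + 1.4) = 0.
Roots: -1.4, -1.5, -3.5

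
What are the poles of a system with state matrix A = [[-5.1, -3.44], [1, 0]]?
Eigenvalues solve det(λI - A) = 0.
Characteristic polynomial: λ^2 + 5.1*λ + 3.44 = 0.
Factor: (λ + 4.3)(λ + 0.8) = 0.
Roots: -0.8, -4.3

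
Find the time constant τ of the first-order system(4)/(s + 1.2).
First-order system: τ = -1/pole. Pole = -1.2. τ = -1/(-1.2) = 0.8333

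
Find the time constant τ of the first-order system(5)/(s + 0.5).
First-order system: τ = -1/pole. Pole = -0.5. τ = -1/(-0.5) = 2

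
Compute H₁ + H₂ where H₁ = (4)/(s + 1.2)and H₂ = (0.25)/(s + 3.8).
Parallel: H = H₁ + H₂ = (n₁·d₂ + n₂·d₁)/(d₁·d₂).
n₁·d₂ = 4*s + 15.2. n₂·d₁ = 0.25*s + 0.3. Sum = 4.25*s + 15.5. d₁·d₂ = s^2 + 5*s + 4.56.
H(s) = (4.25*s + 15.5)/(s^2 + 5*s + 4.56)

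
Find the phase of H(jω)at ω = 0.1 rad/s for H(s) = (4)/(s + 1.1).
Substitute s = j*0.1: H(j0.1) = 3.60656 - 0.327869j.
∠H(j0.1) = atan2(Im, Re) = atan2(-0.327869, 3.60656) = -5.19°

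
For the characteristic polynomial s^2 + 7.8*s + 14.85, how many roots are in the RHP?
s^2 + 7.8*s + 14.85 = (s + 4.5)(s + 3.3). Poles: -3.3, -4.5. RHP poles (Re>0): 0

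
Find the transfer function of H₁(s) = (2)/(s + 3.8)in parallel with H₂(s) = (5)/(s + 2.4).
Parallel: H = H₁ + H₂ = (n₁·d₂ + n₂·d₁)/(d₁·d₂).
n₁·d₂ = 2*s + 4.8. n₂·d₁ = 5*s + 19. Sum = 7*s + 23.8. d₁·d₂ = s^2 + 6.2*s + 9.12.
H(s) = (7*s + 23.8)/(s^2 + 6.2*s + 9.12)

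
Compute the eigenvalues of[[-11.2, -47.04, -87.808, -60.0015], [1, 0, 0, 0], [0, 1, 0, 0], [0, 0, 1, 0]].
Eigenvalues solve det(λI - A) = 0.
Characteristic polynomial: λ^4 + 11.2*λ^3 + 47.04*λ^2 + 87.808*λ + 60.0015 = 0.
Factor: (λ + 1.7)(λ + 3.9)(λ^2 + 5.6*λ + 9.05) = 0.
Roots: -1.7, -2.8 + 1.1j, -2.8 - 1.1j, -3.9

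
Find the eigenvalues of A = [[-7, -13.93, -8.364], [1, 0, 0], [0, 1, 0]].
Eigenvalues solve det(λI - A) = 0.
Characteristic polynomial: λ^3 + 7*λ^2 + 13.93*λ + 8.364 = 0.
Factor: (λ + 1.2)(λ + 1.7)(λ + 4.1) = 0.
Roots: -1.2, -1.7, -4.1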